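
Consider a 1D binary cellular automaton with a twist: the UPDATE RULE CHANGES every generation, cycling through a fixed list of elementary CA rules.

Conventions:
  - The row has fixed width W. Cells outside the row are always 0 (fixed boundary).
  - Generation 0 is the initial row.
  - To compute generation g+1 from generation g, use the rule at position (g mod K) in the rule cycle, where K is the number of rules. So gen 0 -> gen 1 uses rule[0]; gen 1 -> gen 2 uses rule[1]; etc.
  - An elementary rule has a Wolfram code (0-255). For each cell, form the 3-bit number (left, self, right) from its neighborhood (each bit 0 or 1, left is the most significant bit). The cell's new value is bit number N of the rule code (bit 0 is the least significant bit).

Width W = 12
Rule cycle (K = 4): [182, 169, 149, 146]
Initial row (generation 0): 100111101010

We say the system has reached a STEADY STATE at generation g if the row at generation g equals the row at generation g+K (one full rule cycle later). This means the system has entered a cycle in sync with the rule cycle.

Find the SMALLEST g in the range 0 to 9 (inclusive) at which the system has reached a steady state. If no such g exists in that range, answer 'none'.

Gen 0: 100111101010
Gen 1 (rule 182): 111011011111
Gen 2 (rule 169): 110110111110
Gen 3 (rule 149): 000000011101
Gen 4 (rule 146): 000000101000
Gen 5 (rule 182): 000001111100
Gen 6 (rule 169): 111101111001
Gen 7 (rule 149): 011000110101
Gen 8 (rule 146): 100101000000
Gen 9 (rule 182): 111111100000
Gen 10 (rule 169): 111111001111
Gen 11 (rule 149): 011110100110
Gen 12 (rule 146): 101100011001
Gen 13 (rule 182): 110010100111

Answer: none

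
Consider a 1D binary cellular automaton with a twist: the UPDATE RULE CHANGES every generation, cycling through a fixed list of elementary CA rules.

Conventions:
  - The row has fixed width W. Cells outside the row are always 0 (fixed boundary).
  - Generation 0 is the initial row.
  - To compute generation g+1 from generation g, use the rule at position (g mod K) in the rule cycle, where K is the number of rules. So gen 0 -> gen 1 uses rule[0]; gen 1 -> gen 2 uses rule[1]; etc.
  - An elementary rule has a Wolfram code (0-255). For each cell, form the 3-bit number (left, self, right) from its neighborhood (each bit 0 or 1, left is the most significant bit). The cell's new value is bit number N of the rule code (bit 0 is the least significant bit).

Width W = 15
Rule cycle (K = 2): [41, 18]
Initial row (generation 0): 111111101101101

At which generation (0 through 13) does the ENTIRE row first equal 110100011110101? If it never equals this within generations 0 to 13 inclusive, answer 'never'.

Answer: never

Derivation:
Gen 0: 111111101101101
Gen 1 (rule 41): 100000011011010
Gen 2 (rule 18): 010000100000001
Gen 3 (rule 41): 000110001111100
Gen 4 (rule 18): 001001010000010
Gen 5 (rule 41): 100000100111000
Gen 6 (rule 18): 010001011000100
Gen 7 (rule 41): 000100110010001
Gen 8 (rule 18): 001011001101010
Gen 9 (rule 41): 100110001010100
Gen 10 (rule 18): 011001010000010
Gen 11 (rule 41): 010000100111000
Gen 12 (rule 18): 101001011000100
Gen 13 (rule 41): 010000110010001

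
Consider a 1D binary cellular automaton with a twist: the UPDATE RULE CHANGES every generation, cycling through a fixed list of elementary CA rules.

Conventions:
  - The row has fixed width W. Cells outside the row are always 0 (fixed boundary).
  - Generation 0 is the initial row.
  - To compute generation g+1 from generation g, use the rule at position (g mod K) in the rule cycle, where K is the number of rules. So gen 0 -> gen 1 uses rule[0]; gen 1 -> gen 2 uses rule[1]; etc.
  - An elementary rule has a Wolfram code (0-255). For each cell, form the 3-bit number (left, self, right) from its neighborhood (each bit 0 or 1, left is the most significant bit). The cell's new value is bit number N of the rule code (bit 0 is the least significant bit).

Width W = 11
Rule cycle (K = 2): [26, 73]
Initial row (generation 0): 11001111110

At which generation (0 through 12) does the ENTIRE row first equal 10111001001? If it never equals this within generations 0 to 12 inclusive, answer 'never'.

Answer: never

Derivation:
Gen 0: 11001111110
Gen 1 (rule 26): 10111000001
Gen 2 (rule 73): 00101011100
Gen 3 (rule 26): 01000010010
Gen 4 (rule 73): 00011000000
Gen 5 (rule 26): 00110100000
Gen 6 (rule 73): 10110001111
Gen 7 (rule 26): 00101011000
Gen 8 (rule 73): 10000011011
Gen 9 (rule 26): 01000110010
Gen 10 (rule 73): 00010110000
Gen 11 (rule 26): 00100101000
Gen 12 (rule 73): 10000000011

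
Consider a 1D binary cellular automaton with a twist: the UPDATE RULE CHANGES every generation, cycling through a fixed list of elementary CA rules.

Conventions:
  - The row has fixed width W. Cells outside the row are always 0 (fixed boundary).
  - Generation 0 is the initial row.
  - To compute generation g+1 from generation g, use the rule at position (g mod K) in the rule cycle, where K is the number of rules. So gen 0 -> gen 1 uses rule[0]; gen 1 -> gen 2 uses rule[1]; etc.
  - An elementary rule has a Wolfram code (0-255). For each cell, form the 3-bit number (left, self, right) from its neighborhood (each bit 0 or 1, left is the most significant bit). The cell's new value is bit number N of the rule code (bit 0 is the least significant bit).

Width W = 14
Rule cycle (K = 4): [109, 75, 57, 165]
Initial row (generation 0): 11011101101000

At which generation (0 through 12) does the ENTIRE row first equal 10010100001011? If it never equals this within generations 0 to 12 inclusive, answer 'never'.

Gen 0: 11011101101000
Gen 1 (rule 109): 11110111111011
Gen 2 (rule 75): 10010100001011
Gen 3 (rule 57): 01001011100110
Gen 4 (rule 165): 01001101000000
Gen 5 (rule 109): 01001111011111
Gen 6 (rule 75): 10011001010001
Gen 7 (rule 57): 01010100101100
Gen 8 (rule 165): 01111100110001
Gen 9 (rule 109): 01000100110101
Gen 10 (rule 75): 10011001110000
Gen 11 (rule 57): 01010101001111
Gen 12 (rule 165): 01111111000110

Answer: 2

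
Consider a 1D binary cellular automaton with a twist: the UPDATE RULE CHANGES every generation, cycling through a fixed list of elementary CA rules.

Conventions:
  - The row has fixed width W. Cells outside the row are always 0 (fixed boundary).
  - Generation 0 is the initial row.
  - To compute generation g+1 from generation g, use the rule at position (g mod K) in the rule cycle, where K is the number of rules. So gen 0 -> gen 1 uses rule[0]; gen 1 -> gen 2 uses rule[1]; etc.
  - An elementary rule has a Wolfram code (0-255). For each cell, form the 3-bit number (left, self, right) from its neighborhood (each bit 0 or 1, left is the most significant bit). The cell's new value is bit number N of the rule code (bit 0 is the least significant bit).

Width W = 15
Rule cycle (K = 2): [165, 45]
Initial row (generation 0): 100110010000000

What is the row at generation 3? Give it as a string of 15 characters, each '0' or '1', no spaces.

Answer: 110110101001111

Derivation:
Gen 0: 100110010000000
Gen 1 (rule 165): 100000010111111
Gen 2 (rule 45): 101111011100000
Gen 3 (rule 165): 110110101001111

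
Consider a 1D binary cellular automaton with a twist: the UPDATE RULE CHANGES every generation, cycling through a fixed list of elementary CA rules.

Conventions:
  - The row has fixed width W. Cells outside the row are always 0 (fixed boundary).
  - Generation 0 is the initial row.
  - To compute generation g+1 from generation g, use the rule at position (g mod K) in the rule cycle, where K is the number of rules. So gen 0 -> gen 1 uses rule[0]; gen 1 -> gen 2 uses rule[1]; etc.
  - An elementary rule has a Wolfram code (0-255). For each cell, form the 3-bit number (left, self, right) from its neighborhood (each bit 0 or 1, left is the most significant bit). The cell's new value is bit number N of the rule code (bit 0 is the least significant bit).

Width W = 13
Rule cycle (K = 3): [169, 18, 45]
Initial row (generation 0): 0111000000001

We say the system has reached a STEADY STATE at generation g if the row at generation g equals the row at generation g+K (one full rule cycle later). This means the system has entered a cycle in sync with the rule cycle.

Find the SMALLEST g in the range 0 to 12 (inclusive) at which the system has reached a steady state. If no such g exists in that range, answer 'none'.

Gen 0: 0111000000001
Gen 1 (rule 169): 0110011111100
Gen 2 (rule 18): 1001100000010
Gen 3 (rule 45): 1001001111010
Gen 4 (rule 169): 0000001110100
Gen 5 (rule 18): 0000010000010
Gen 6 (rule 45): 1111010111010
Gen 7 (rule 169): 1110101110100
Gen 8 (rule 18): 0000000000010
Gen 9 (rule 45): 1111111111010
Gen 10 (rule 169): 1111111110100
Gen 11 (rule 18): 0000000000010
Gen 12 (rule 45): 1111111111010
Gen 13 (rule 169): 1111111110100
Gen 14 (rule 18): 0000000000010
Gen 15 (rule 45): 1111111111010

Answer: 8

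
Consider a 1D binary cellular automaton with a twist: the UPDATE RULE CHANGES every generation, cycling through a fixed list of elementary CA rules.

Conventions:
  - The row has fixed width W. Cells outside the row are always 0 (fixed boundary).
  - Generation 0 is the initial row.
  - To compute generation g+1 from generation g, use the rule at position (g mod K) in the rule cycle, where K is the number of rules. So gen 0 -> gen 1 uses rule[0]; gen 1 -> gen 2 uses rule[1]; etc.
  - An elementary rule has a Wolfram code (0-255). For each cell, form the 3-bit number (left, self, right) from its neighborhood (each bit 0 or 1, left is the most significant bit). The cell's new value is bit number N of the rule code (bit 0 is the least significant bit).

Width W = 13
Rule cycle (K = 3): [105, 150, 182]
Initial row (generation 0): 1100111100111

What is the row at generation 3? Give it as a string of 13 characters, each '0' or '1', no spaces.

Answer: 0101111111011

Derivation:
Gen 0: 1100111100111
Gen 1 (rule 105): 1100100100101
Gen 2 (rule 150): 0011111111101
Gen 3 (rule 182): 0101111111011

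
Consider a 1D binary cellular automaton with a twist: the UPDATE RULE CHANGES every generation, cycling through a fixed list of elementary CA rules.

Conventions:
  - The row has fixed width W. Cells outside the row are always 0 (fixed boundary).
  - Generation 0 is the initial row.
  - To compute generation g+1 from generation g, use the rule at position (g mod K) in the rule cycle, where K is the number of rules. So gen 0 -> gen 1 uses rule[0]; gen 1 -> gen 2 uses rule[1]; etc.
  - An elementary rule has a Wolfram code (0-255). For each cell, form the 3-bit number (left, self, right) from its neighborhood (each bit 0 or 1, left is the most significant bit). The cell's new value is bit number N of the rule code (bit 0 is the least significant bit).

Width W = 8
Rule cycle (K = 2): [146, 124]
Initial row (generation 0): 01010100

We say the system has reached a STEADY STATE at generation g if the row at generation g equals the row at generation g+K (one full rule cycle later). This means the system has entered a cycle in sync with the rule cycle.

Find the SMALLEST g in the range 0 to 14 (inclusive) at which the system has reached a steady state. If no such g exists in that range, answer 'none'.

Answer: 9

Derivation:
Gen 0: 01010100
Gen 1 (rule 146): 10000010
Gen 2 (rule 124): 11000011
Gen 3 (rule 146): 00100100
Gen 4 (rule 124): 00110110
Gen 5 (rule 146): 01000001
Gen 6 (rule 124): 01100001
Gen 7 (rule 146): 10010010
Gen 8 (rule 124): 11011011
Gen 9 (rule 146): 00000000
Gen 10 (rule 124): 00000000
Gen 11 (rule 146): 00000000
Gen 12 (rule 124): 00000000
Gen 13 (rule 146): 00000000
Gen 14 (rule 124): 00000000
Gen 15 (rule 146): 00000000
Gen 16 (rule 124): 00000000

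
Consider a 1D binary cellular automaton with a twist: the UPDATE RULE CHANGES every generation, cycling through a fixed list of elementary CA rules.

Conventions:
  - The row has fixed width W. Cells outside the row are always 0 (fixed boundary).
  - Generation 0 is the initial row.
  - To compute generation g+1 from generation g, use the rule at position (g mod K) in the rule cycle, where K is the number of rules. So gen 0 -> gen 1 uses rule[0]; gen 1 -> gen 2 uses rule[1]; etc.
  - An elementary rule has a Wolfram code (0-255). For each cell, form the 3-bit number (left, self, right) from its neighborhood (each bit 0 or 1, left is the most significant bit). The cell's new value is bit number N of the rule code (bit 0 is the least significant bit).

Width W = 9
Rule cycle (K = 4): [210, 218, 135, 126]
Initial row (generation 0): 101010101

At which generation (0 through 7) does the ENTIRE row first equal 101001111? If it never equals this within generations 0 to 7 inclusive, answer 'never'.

Answer: never

Derivation:
Gen 0: 101010101
Gen 1 (rule 210): 000000000
Gen 2 (rule 218): 000000000
Gen 3 (rule 135): 111111111
Gen 4 (rule 126): 100000001
Gen 5 (rule 210): 010000010
Gen 6 (rule 218): 101000101
Gen 7 (rule 135): 101011101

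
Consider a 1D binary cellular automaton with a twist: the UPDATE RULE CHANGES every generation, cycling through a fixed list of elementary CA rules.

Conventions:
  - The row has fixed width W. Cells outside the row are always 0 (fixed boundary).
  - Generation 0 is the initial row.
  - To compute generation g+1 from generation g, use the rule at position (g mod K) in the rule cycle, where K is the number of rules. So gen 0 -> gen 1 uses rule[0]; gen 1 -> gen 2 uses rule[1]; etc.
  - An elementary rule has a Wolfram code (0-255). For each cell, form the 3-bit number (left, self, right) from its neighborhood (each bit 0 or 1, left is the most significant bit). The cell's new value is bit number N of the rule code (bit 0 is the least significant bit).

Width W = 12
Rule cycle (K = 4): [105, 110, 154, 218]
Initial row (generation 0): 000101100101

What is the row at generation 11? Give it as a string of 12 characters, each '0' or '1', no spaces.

Gen 0: 000101100101
Gen 1 (rule 105): 110011100010
Gen 2 (rule 110): 110110100110
Gen 3 (rule 154): 100100011101
Gen 4 (rule 218): 011010111100
Gen 5 (rule 105): 011101100101
Gen 6 (rule 110): 110111101111
Gen 7 (rule 154): 100111001110
Gen 8 (rule 218): 011111111111
Gen 9 (rule 105): 010000000001
Gen 10 (rule 110): 110000000011
Gen 11 (rule 154): 101000000110

Answer: 101000000110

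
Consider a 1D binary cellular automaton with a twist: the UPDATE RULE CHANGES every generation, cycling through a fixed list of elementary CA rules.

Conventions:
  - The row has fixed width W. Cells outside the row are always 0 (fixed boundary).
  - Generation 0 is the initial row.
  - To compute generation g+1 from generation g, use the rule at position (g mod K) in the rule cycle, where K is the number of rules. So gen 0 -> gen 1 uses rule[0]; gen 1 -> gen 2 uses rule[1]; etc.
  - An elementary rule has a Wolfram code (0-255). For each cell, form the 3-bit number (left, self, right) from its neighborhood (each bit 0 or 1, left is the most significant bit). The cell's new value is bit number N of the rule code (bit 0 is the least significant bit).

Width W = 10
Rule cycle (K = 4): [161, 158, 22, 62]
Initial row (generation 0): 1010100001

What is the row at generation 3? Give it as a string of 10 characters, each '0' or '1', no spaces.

Answer: 0000000011

Derivation:
Gen 0: 1010100001
Gen 1 (rule 161): 0101001100
Gen 2 (rule 158): 1101111010
Gen 3 (rule 22): 0000000011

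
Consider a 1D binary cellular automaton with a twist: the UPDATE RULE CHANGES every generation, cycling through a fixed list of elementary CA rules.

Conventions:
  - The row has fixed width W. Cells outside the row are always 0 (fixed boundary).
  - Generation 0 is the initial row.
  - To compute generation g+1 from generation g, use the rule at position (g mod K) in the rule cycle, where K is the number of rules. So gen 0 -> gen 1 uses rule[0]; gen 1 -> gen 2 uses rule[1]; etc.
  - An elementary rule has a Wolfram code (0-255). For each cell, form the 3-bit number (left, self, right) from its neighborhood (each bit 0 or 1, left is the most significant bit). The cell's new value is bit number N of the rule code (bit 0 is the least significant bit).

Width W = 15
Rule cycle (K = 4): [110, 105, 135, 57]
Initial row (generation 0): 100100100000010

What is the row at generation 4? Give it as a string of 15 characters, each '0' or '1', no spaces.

Gen 0: 100100100000010
Gen 1 (rule 110): 101101100000110
Gen 2 (rule 105): 011111101110110
Gen 3 (rule 135): 101111000100000
Gen 4 (rule 57): 011000110011111

Answer: 011000110011111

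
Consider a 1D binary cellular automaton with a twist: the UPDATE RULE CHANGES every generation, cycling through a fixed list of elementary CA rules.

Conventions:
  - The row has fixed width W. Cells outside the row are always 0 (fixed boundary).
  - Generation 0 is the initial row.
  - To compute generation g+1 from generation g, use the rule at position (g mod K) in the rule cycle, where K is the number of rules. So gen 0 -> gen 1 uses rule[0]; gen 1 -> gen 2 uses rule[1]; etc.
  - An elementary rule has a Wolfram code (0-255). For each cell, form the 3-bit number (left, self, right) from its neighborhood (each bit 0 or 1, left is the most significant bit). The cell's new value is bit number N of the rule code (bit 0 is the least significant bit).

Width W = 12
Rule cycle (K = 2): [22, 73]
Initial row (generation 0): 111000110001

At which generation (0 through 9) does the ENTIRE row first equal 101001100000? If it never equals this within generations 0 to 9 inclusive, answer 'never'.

Answer: never

Derivation:
Gen 0: 111000110001
Gen 1 (rule 22): 000101001011
Gen 2 (rule 73): 110000000011
Gen 3 (rule 22): 001000000100
Gen 4 (rule 73): 100011110001
Gen 5 (rule 22): 110100001011
Gen 6 (rule 73): 110001100011
Gen 7 (rule 22): 001010010100
Gen 8 (rule 73): 100000000001
Gen 9 (rule 22): 110000000011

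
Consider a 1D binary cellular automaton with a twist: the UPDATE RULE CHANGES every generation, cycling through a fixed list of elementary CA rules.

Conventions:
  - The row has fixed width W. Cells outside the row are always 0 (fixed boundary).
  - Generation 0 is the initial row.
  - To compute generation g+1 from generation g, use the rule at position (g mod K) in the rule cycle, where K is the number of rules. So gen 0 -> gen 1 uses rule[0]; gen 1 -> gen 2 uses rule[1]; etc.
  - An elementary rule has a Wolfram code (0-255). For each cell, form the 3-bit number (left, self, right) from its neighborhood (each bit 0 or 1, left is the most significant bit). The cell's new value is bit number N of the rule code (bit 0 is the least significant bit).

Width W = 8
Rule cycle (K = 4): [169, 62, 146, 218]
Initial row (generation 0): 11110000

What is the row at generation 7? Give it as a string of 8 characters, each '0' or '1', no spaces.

Gen 0: 11110000
Gen 1 (rule 169): 11100111
Gen 2 (rule 62): 10011100
Gen 3 (rule 146): 01101010
Gen 4 (rule 218): 11100001
Gen 5 (rule 169): 11001100
Gen 6 (rule 62): 10111010
Gen 7 (rule 146): 00010001

Answer: 00010001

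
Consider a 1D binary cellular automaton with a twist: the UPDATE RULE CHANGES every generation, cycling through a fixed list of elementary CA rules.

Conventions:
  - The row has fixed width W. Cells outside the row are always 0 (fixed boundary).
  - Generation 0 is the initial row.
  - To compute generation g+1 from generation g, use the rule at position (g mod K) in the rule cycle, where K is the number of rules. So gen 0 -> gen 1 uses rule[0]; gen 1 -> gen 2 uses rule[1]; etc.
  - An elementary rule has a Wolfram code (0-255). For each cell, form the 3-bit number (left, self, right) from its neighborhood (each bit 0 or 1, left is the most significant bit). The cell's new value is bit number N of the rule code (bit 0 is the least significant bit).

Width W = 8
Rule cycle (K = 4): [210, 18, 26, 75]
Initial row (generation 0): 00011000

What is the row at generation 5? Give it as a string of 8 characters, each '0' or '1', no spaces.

Gen 0: 00011000
Gen 1 (rule 210): 00101100
Gen 2 (rule 18): 01000010
Gen 3 (rule 26): 10100101
Gen 4 (rule 75): 00001000
Gen 5 (rule 210): 00010100

Answer: 00010100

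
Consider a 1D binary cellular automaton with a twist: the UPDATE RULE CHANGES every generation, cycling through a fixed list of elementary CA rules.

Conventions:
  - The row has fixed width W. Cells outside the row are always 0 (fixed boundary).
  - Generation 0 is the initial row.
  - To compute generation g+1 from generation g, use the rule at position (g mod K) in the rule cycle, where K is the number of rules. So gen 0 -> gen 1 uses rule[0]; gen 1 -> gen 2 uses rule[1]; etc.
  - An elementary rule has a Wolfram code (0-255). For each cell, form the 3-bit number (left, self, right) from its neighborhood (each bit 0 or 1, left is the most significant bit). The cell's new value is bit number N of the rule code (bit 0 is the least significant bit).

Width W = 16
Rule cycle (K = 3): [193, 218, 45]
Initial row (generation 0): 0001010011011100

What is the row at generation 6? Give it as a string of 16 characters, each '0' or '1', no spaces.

Gen 0: 0001010011011100
Gen 1 (rule 193): 1100000001001101
Gen 2 (rule 218): 1110000010111100
Gen 3 (rule 45): 1000111011100001
Gen 4 (rule 193): 0010011001101100
Gen 5 (rule 218): 0101111111101110
Gen 6 (rule 45): 0111000000011000

Answer: 0111000000011000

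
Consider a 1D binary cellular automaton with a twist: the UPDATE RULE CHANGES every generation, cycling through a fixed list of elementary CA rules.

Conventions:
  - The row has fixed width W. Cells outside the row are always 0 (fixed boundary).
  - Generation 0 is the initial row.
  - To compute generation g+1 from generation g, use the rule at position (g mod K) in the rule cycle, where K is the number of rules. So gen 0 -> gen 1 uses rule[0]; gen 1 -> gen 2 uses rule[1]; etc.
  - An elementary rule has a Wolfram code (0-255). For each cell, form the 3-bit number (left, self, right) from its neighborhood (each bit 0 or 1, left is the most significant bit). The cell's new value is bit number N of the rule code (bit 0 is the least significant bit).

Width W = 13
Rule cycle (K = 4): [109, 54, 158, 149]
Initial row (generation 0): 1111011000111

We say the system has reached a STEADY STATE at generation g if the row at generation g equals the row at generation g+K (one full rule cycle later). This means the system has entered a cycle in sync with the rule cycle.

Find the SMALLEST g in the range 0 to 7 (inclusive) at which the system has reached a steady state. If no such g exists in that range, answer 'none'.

Gen 0: 1111011000111
Gen 1 (rule 109): 1001111010101
Gen 2 (rule 54): 1110000111111
Gen 3 (rule 158): 1101001111110
Gen 4 (rule 149): 0001100111101
Gen 5 (rule 109): 1101100100111
Gen 6 (rule 54): 0010011111000
Gen 7 (rule 158): 0111111110100
Gen 8 (rule 149): 0011111100111
Gen 9 (rule 109): 1010000100101
Gen 10 (rule 54): 1111001111111
Gen 11 (rule 158): 1110111111110

Answer: none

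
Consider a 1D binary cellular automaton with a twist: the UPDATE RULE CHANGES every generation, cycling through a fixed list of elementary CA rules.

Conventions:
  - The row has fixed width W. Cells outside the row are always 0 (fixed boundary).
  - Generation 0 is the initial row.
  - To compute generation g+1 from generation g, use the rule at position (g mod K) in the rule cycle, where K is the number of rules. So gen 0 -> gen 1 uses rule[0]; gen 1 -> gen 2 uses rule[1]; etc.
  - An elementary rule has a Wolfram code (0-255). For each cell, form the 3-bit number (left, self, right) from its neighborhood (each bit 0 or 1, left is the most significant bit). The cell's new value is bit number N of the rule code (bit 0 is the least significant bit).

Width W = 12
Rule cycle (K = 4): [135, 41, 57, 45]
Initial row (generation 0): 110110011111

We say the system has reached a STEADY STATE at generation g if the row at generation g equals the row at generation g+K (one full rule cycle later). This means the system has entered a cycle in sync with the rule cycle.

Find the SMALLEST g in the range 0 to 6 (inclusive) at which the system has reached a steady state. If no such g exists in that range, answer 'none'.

Gen 0: 110110011111
Gen 1 (rule 135): 000000101110
Gen 2 (rule 41): 111110011000
Gen 3 (rule 57): 100001010111
Gen 4 (rule 45): 101101111100
Gen 5 (rule 135): 100000111001
Gen 6 (rule 41): 001110100000
Gen 7 (rule 57): 101001011111
Gen 8 (rule 45): 111001110000
Gen 9 (rule 135): 010010100111
Gen 10 (rule 41): 000001000100

Answer: none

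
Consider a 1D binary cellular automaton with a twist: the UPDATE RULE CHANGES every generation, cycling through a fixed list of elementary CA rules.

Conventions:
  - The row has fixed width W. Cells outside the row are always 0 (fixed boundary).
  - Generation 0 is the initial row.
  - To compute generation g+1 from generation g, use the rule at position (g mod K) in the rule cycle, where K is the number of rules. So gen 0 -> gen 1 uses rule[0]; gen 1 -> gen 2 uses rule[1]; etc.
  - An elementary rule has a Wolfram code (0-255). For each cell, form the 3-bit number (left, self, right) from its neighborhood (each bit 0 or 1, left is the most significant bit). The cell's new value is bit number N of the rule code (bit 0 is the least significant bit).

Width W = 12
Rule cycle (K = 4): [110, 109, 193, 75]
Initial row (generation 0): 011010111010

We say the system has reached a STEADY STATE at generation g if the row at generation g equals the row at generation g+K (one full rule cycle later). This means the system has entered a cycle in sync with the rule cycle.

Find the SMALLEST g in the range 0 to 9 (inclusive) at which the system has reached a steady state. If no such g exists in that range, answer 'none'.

Gen 0: 011010111010
Gen 1 (rule 110): 111111101110
Gen 2 (rule 109): 100000111010
Gen 3 (rule 193): 001110011000
Gen 4 (rule 75): 111010111011
Gen 5 (rule 110): 101111101111
Gen 6 (rule 109): 111000111001
Gen 7 (rule 193): 011010011000
Gen 8 (rule 75): 111000111011
Gen 9 (rule 110): 101001101111
Gen 10 (rule 109): 111001111001
Gen 11 (rule 193): 011000111000
Gen 12 (rule 75): 111011101011
Gen 13 (rule 110): 101110111111

Answer: none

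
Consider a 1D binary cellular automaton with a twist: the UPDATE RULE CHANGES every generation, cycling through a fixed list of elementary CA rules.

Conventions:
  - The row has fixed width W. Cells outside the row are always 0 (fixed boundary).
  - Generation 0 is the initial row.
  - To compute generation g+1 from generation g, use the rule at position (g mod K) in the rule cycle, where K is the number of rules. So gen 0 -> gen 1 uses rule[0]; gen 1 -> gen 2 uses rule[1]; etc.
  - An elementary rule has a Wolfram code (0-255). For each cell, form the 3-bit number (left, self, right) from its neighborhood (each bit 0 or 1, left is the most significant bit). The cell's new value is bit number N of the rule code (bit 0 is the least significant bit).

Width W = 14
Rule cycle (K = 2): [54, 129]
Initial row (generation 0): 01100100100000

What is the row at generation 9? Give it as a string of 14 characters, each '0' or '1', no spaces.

Gen 0: 01100100100000
Gen 1 (rule 54): 10011111110000
Gen 2 (rule 129): 00001111100111
Gen 3 (rule 54): 00010000011000
Gen 4 (rule 129): 11000111000011
Gen 5 (rule 54): 00101000100100
Gen 6 (rule 129): 10000010000001
Gen 7 (rule 54): 11000111000011
Gen 8 (rule 129): 00010010011000
Gen 9 (rule 54): 00111111100100

Answer: 00111111100100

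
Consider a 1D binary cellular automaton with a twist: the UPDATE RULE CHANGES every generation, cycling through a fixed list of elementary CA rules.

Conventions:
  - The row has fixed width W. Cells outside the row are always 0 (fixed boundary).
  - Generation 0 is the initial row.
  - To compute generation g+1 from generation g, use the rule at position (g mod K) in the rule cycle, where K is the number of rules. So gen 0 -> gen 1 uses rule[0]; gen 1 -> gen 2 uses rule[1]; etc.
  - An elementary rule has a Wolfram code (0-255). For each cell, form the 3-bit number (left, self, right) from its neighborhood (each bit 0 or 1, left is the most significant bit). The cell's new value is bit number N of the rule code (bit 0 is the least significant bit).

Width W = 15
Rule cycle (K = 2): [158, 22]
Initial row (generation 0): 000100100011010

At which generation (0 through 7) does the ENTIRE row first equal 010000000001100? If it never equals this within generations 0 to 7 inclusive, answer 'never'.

Gen 0: 000100100011010
Gen 1 (rule 158): 001111110110011
Gen 2 (rule 22): 010000000001100
Gen 3 (rule 158): 111000000011010
Gen 4 (rule 22): 000100000100011
Gen 5 (rule 158): 001110001110110
Gen 6 (rule 22): 010001010000001
Gen 7 (rule 158): 111011011000011

Answer: 2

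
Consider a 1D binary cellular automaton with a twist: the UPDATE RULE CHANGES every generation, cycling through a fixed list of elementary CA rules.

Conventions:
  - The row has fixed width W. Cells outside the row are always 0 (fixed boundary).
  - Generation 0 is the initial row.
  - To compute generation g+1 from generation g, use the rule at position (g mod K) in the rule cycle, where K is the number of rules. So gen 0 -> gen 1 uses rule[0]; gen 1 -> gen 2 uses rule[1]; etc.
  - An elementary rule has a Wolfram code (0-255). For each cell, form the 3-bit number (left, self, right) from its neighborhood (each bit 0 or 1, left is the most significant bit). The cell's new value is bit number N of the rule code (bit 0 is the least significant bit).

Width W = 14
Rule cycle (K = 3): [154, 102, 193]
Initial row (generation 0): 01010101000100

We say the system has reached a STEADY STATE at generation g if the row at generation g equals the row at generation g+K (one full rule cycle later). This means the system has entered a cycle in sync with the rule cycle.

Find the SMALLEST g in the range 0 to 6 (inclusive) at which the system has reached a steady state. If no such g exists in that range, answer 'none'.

Gen 0: 01010101000100
Gen 1 (rule 154): 10000000101010
Gen 2 (rule 102): 10000001111110
Gen 3 (rule 193): 00111100111110
Gen 4 (rule 154): 01111011111101
Gen 5 (rule 102): 10001100000111
Gen 6 (rule 193): 00100101110011
Gen 7 (rule 154): 01011001101110
Gen 8 (rule 102): 11101010110010
Gen 9 (rule 193): 01100000010000

Answer: none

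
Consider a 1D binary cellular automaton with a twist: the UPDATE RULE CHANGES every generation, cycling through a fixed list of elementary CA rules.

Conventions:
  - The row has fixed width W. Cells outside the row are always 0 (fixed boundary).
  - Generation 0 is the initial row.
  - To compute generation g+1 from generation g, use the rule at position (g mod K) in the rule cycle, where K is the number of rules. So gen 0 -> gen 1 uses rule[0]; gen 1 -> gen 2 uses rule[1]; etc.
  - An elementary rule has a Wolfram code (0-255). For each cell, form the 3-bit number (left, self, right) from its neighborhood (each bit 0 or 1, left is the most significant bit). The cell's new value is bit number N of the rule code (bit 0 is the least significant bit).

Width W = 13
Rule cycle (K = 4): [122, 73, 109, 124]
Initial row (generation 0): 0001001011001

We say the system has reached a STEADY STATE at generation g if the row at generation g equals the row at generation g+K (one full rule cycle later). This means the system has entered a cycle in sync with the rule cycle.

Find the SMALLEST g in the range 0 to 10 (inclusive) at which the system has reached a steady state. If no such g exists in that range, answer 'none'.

Answer: none

Derivation:
Gen 0: 0001001011001
Gen 1 (rule 122): 0010110111110
Gen 2 (rule 73): 1000110100010
Gen 3 (rule 109): 1010111101010
Gen 4 (rule 124): 1111100111111
Gen 5 (rule 122): 1000111100001
Gen 6 (rule 73): 0010100101100
Gen 7 (rule 109): 1011100111101
Gen 8 (rule 124): 1110110100111
Gen 9 (rule 122): 1011111011101
Gen 10 (rule 73): 0010001010100
Gen 11 (rule 109): 1010101111101
Gen 12 (rule 124): 1111111000111
Gen 13 (rule 122): 1000001101101
Gen 14 (rule 73): 0011101101100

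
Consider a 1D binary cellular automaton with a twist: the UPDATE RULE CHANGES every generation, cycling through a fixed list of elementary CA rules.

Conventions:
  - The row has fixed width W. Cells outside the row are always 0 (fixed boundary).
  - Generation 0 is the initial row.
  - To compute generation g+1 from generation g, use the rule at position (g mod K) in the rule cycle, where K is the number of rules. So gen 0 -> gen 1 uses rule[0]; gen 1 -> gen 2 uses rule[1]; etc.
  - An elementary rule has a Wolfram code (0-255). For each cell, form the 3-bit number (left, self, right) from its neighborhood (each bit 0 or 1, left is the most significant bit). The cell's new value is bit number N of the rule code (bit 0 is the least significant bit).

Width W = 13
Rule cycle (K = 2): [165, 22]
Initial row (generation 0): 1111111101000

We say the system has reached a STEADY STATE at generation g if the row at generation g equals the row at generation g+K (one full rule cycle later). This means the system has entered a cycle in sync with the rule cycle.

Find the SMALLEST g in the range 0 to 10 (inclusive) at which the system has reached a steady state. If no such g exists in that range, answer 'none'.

Gen 0: 1111111101000
Gen 1 (rule 165): 0111111011011
Gen 2 (rule 22): 1000000000000
Gen 3 (rule 165): 1011111111111
Gen 4 (rule 22): 1000000000000
Gen 5 (rule 165): 1011111111111
Gen 6 (rule 22): 1000000000000
Gen 7 (rule 165): 1011111111111
Gen 8 (rule 22): 1000000000000
Gen 9 (rule 165): 1011111111111
Gen 10 (rule 22): 1000000000000
Gen 11 (rule 165): 1011111111111
Gen 12 (rule 22): 1000000000000

Answer: 2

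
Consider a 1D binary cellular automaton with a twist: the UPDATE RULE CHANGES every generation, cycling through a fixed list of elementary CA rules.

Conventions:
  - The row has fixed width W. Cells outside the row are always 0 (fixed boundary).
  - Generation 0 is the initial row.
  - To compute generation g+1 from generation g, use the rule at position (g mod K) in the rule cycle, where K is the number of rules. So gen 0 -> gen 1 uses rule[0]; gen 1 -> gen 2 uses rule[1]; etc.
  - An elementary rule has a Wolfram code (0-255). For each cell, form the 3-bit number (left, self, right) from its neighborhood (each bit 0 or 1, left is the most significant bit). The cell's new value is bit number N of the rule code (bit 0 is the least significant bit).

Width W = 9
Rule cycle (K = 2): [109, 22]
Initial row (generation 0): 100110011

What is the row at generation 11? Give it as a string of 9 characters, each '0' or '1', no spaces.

Gen 0: 100110011
Gen 1 (rule 109): 100110011
Gen 2 (rule 22): 111001100
Gen 3 (rule 109): 101001101
Gen 4 (rule 22): 101110001
Gen 5 (rule 109): 111010101
Gen 6 (rule 22): 000010101
Gen 7 (rule 109): 111011111
Gen 8 (rule 22): 000000000
Gen 9 (rule 109): 111111111
Gen 10 (rule 22): 000000000
Gen 11 (rule 109): 111111111

Answer: 111111111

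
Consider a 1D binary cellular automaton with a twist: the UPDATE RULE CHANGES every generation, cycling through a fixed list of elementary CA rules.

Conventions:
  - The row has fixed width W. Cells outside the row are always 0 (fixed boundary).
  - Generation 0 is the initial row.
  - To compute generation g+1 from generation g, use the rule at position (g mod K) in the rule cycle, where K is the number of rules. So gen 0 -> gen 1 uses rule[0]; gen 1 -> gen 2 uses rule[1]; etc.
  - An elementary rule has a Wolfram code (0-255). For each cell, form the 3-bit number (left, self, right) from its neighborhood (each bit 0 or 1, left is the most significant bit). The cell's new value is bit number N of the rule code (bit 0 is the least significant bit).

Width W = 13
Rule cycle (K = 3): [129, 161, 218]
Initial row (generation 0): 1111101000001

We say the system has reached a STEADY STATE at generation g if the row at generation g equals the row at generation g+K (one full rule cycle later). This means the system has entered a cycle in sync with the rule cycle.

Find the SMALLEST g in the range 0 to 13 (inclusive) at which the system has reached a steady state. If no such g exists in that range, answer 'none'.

Answer: 9

Derivation:
Gen 0: 1111101000001
Gen 1 (rule 129): 0111000011100
Gen 2 (rule 161): 0010011001001
Gen 3 (rule 218): 0101111110110
Gen 4 (rule 129): 0000111100000
Gen 5 (rule 161): 1110011001111
Gen 6 (rule 218): 1111111111111
Gen 7 (rule 129): 0111111111110
Gen 8 (rule 161): 0011111111100
Gen 9 (rule 218): 0111111111110
Gen 10 (rule 129): 0011111111100
Gen 11 (rule 161): 1001111111001
Gen 12 (rule 218): 0111111111110
Gen 13 (rule 129): 0011111111100
Gen 14 (rule 161): 1001111111001
Gen 15 (rule 218): 0111111111110
Gen 16 (rule 129): 0011111111100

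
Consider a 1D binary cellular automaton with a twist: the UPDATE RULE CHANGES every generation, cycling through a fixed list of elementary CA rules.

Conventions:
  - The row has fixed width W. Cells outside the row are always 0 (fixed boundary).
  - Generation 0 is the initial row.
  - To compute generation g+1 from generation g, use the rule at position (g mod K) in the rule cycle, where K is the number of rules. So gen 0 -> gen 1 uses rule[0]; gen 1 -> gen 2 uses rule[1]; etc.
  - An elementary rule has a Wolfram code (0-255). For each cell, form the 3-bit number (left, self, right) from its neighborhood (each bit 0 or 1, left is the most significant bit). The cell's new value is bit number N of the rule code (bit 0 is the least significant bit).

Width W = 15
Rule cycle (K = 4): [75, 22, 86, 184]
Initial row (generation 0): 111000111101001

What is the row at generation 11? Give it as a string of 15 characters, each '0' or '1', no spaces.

Answer: 011111100000111

Derivation:
Gen 0: 111000111101001
Gen 1 (rule 75): 101011100100010
Gen 2 (rule 22): 101000011110111
Gen 3 (rule 86): 101100100010001
Gen 4 (rule 184): 011010010001000
Gen 5 (rule 75): 111000100110011
Gen 6 (rule 22): 000101111001100
Gen 7 (rule 86): 001100001110110
Gen 8 (rule 184): 001010001101101
Gen 9 (rule 75): 110000111101100
Gen 10 (rule 22): 001001000000010
Gen 11 (rule 86): 011111100000111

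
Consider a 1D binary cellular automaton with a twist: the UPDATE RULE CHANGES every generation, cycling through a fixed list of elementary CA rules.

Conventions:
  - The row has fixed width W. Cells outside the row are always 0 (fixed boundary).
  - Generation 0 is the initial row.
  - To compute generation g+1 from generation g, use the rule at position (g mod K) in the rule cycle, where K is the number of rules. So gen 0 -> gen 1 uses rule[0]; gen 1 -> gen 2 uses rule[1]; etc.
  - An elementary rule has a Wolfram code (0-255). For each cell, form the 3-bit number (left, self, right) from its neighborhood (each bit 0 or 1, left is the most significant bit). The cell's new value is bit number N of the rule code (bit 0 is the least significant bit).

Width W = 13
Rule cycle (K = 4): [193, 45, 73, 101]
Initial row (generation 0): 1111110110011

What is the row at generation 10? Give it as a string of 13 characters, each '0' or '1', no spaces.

Answer: 1010110111111

Derivation:
Gen 0: 1111110110011
Gen 1 (rule 193): 0111110010001
Gen 2 (rule 45): 0100000010101
Gen 3 (rule 73): 0001111000000
Gen 4 (rule 101): 1100001011111
Gen 5 (rule 193): 0101100001111
Gen 6 (rule 45): 0111001101000
Gen 7 (rule 73): 0101001100011
Gen 8 (rule 101): 0111000101001
Gen 9 (rule 193): 0011010000000
Gen 10 (rule 45): 1010110111111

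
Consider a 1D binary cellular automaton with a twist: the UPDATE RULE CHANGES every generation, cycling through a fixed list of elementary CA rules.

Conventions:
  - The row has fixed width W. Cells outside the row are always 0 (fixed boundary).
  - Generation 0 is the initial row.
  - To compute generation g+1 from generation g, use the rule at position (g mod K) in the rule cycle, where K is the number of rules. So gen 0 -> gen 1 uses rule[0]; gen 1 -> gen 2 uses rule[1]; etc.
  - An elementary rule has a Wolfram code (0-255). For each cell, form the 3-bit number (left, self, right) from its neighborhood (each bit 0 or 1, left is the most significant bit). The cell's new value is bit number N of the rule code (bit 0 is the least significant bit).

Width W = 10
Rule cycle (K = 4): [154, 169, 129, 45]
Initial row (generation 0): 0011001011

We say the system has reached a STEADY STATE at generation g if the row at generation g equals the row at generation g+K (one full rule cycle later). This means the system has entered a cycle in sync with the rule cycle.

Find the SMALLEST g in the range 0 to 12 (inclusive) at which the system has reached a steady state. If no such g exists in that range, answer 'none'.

Answer: none

Derivation:
Gen 0: 0011001011
Gen 1 (rule 154): 0110110010
Gen 2 (rule 169): 0101100000
Gen 3 (rule 129): 0000001111
Gen 4 (rule 45): 1111101000
Gen 5 (rule 154): 1111000100
Gen 6 (rule 169): 1110010001
Gen 7 (rule 129): 0100000100
Gen 8 (rule 45): 0101110101
Gen 9 (rule 154): 1001100000
Gen 10 (rule 169): 0001001111
Gen 11 (rule 129): 1100000110
Gen 12 (rule 45): 1001110100
Gen 13 (rule 154): 0111100010
Gen 14 (rule 169): 0111001000
Gen 15 (rule 129): 0010000011
Gen 16 (rule 45): 1010111010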